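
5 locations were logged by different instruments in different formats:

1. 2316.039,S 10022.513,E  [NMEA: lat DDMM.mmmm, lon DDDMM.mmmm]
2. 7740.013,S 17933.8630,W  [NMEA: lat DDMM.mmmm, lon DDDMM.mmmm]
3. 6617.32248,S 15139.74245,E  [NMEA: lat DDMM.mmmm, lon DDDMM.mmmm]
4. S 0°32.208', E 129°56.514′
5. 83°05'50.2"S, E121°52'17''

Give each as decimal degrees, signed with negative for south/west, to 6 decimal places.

Point 1:
  Latitude: degrees = first 2 digits = 23, minutes = 16.039; 23 + 16.039/60 = 23.2673167
  hemisphere S, so the sign is −
  λ: split at 3 digits → 100° and 22.513′; 100 + 22.513/60 = 100.3752167
  E → positive
Point 2:
  φ: degrees = first 2 digits = 77, minutes = 40.013; 77 + 40.013/60 = 77.6668833
  S → negative
  Lon: degrees = first 3 digits = 179, minutes = 33.863; 179 + 33.863/60 = 179.5643833
  W → negative
Point 3:
  φ: split at 2 digits → 66° and 17.32248′; 66 + 17.32248/60 = 66.2887080
  hemisphere S, so the sign is −
  λ: split at 3 digits → 151° and 39.74245′; 151 + 39.74245/60 = 151.6623742
  E ⇒ keep positive
Point 4:
  Lat: 32.208′ = 0.536800°; total 0.5368000
  S → negative
  λ: 129 + 56.514/60 = 129.9419000
  E ⇒ keep positive
Point 5:
  φ: 83 + 5/60 + 50.2/3600 = 83.0972778
  hemisphere S, so the sign is −
  Longitude: 121 + 52/60 + 17/3600 = 121.8713889
  E → positive

1. -23.267317, 100.375217
2. -77.666883, -179.564383
3. -66.288708, 151.662374
4. -0.536800, 129.941900
5. -83.097278, 121.871389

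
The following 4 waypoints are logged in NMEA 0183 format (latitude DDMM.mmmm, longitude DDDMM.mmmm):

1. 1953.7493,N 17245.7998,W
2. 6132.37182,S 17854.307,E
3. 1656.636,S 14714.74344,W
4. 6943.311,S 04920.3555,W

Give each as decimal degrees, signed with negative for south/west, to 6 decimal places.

1. 19.895822, -172.763330
2. -61.539530, 178.905117
3. -16.943933, -147.245724
4. -69.721850, -49.339258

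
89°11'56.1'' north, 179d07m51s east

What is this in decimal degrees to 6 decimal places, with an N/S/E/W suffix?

Latitude: 11′ + 56.1″ = 11.93500′; 89 + 11.93500/60 = 89.1989167
Lon: 179 + 7/60 + 51/3600 = 179.1308333

89.198917° N, 179.130833° E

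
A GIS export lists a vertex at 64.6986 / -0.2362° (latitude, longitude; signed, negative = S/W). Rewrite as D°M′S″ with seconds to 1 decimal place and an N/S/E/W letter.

64°41′55.0″ N, 0°14′10.3″ W

φ: 0.698600° → 41.91600′; 0.91600 × 60 = 54.960″
Longitude is negative → W; |value| = 0.236200
Longitude: 0.236200 × 60 = 14.17200′ → 14′, remainder × 60 = 10.320″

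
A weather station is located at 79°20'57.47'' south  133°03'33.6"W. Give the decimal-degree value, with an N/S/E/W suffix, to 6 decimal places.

79.349297° S, 133.059333° W

Lat: 79 + 20/60 + 57.47/3600 = 79.3492972
Lon: 3′ + 33.6″ = 3.56000′; 133 + 3.56000/60 = 133.0593333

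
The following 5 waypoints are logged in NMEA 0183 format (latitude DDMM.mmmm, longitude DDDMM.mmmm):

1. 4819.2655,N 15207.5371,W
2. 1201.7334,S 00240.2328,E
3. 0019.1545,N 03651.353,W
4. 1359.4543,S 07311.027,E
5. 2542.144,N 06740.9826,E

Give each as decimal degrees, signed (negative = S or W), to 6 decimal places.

1. 48.321092, -152.125618
2. -12.028890, 2.670547
3. 0.319242, -36.855883
4. -13.990905, 73.183783
5. 25.702400, 67.683043

Point 1:
  φ: split at 2 digits → 48° and 19.2655′; 48 + 19.2655/60 = 48.3210917
  N ⇒ keep positive
  Lon: degrees = first 3 digits = 152, minutes = 7.5371; 152 + 7.5371/60 = 152.1256183
  hemisphere W, so the sign is −
Point 2:
  φ: split at 2 digits → 12° and 1.7334′; 12 + 1.7334/60 = 12.0288900
  S ⇒ negate
  λ: split at 3 digits → 002° and 40.2328′; 2 + 40.2328/60 = 2.6705467
  E ⇒ keep positive
Point 3:
  Lat: degrees = first 2 digits = 0, minutes = 19.1545; 0 + 19.1545/60 = 0.3192417
  N ⇒ keep positive
  Lon: split at 3 digits → 036° and 51.353′; 36 + 51.353/60 = 36.8558833
  W ⇒ negate
Point 4:
  Latitude: degrees = first 2 digits = 13, minutes = 59.4543; 13 + 59.4543/60 = 13.9909050
  hemisphere S, so the sign is −
  Longitude: degrees = first 3 digits = 73, minutes = 11.027; 73 + 11.027/60 = 73.1837833
  E ⇒ keep positive
Point 5:
  Lat: split at 2 digits → 25° and 42.144′; 25 + 42.144/60 = 25.7024000
  N → positive
  Lon: degrees = first 3 digits = 67, minutes = 40.9826; 67 + 40.9826/60 = 67.6830433
  E → positive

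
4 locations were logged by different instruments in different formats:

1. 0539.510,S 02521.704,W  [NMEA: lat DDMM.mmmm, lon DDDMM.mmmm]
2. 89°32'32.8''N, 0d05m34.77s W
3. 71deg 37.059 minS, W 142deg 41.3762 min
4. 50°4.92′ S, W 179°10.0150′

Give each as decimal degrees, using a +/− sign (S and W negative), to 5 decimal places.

1. -5.65850, -25.36173
2. 89.54244, -0.09299
3. -71.61765, -142.68960
4. -50.08200, -179.16692

Point 1:
  Latitude: split at 2 digits → 05° and 39.51′; 5 + 39.51/60 = 5.658500
  S → negative
  Longitude: degrees = first 3 digits = 25, minutes = 21.704; 25 + 21.704/60 = 25.361733
  hemisphere W, so the sign is −
Point 2:
  Latitude: 89 + 32/60 + 32.8/3600 = 89.542444
  N ⇒ keep positive
  λ: 0° + 5/60 + 34.77/3600 = 0 + 0.083333 + 0.009658 = 0.092992
  W ⇒ negate
Point 3:
  Latitude: 71 + 37.059/60 = 71.617650
  S → negative
  λ: 41.3762′ = 0.689603°; total 142.689603
  W → negative
Point 4:
  φ: 50 + 4.92/60 = 50.082000
  S → negative
  Lon: 179 + 10.015/60 = 179.166917
  W → negative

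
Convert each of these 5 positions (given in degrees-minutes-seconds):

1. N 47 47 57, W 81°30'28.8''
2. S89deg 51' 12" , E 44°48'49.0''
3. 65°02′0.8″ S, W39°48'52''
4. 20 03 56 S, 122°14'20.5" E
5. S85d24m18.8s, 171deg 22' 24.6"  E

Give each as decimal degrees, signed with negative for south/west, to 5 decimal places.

Point 1:
  Latitude: 47 + 47/60 + 57/3600 = 47.799167
  N → positive
  Lon: 81° + 30/60 + 28.8/3600 = 81 + 0.500000 + 0.008000 = 81.508000
  hemisphere W, so the sign is −
Point 2:
  Lat: 51′ + 12″ = 51.20000′; 89 + 51.20000/60 = 89.853333
  S ⇒ negate
  Longitude: 48′ + 49″ = 48.81667′; 44 + 48.81667/60 = 44.813611
  E ⇒ keep positive
Point 3:
  φ: 65 + 2/60 + 0.8/3600 = 65.033556
  hemisphere S, so the sign is −
  Lon: 39 + 48/60 + 52/3600 = 39.814444
  W ⇒ negate
Point 4:
  φ: 3′ + 56″ = 3.93333′; 20 + 3.93333/60 = 20.065556
  S ⇒ negate
  λ: 122 + 14/60 + 20.5/3600 = 122.239028
  E ⇒ keep positive
Point 5:
  Latitude: 24′ + 18.8″ = 24.31333′; 85 + 24.31333/60 = 85.405222
  S ⇒ negate
  Lon: 171 + 22/60 + 24.6/3600 = 171.373500
  E ⇒ keep positive

1. 47.79917, -81.50800
2. -89.85333, 44.81361
3. -65.03356, -39.81444
4. -20.06556, 122.23903
5. -85.40522, 171.37350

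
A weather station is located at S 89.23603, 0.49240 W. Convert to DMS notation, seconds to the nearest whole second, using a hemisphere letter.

Lat: 0.236030° → 14.16180′; 0.16180 × 60 = 9.71″
Lon: whole degrees 0; 29.54400′ → 29′ and 32.64″

89°14′10″ S, 0°29′33″ W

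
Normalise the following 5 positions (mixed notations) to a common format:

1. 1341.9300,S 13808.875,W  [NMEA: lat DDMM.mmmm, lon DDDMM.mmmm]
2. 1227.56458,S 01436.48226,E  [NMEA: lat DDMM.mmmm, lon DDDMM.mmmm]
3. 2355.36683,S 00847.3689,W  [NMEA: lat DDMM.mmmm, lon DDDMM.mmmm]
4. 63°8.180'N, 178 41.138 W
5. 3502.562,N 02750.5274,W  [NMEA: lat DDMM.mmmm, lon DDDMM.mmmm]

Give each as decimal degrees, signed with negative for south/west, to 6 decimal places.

1. -13.698833, -138.147917
2. -12.459410, 14.608038
3. -23.922781, -8.789482
4. 63.136333, -178.685633
5. 35.042700, -27.842123

Point 1:
  Lat: degrees = first 2 digits = 13, minutes = 41.93; 13 + 41.93/60 = 13.6988333
  S → negative
  Longitude: degrees = first 3 digits = 138, minutes = 8.875; 138 + 8.875/60 = 138.1479167
  W ⇒ negate
Point 2:
  Lat: split at 2 digits → 12° and 27.56458′; 12 + 27.56458/60 = 12.4594097
  hemisphere S, so the sign is −
  Longitude: split at 3 digits → 014° and 36.48226′; 14 + 36.48226/60 = 14.6080377
  E ⇒ keep positive
Point 3:
  φ: split at 2 digits → 23° and 55.36683′; 23 + 55.36683/60 = 23.9227805
  S → negative
  Lon: split at 3 digits → 008° and 47.3689′; 8 + 47.3689/60 = 8.7894817
  hemisphere W, so the sign is −
Point 4:
  φ: 8.18′ = 0.136333°; total 63.1363333
  N ⇒ keep positive
  Lon: 178 + 41.138/60 = 178.6856333
  W → negative
Point 5:
  Latitude: degrees = first 2 digits = 35, minutes = 2.562; 35 + 2.562/60 = 35.0427000
  N → positive
  λ: degrees = first 3 digits = 27, minutes = 50.5274; 27 + 50.5274/60 = 27.8421233
  W → negative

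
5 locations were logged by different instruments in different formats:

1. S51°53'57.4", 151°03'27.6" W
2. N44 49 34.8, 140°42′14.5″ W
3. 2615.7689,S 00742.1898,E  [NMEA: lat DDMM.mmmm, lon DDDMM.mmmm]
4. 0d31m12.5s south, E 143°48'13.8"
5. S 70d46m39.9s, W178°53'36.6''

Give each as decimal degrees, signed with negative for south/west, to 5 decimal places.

Point 1:
  φ: 51 + 53/60 + 57.4/3600 = 51.899278
  S → negative
  λ: 151 + 3/60 + 27.6/3600 = 151.057667
  W ⇒ negate
Point 2:
  Lat: 49′ + 34.8″ = 49.58000′; 44 + 49.58000/60 = 44.826333
  N → positive
  Lon: 140° + 42/60 + 14.5/3600 = 140 + 0.700000 + 0.004028 = 140.704028
  hemisphere W, so the sign is −
Point 3:
  φ: degrees = first 2 digits = 26, minutes = 15.7689; 26 + 15.7689/60 = 26.262815
  S → negative
  λ: degrees = first 3 digits = 7, minutes = 42.1898; 7 + 42.1898/60 = 7.703163
  E ⇒ keep positive
Point 4:
  φ: 0 + 31/60 + 12.5/3600 = 0.520139
  S → negative
  λ: 48′ + 13.8″ = 48.23000′; 143 + 48.23000/60 = 143.803833
  E → positive
Point 5:
  Latitude: 46′ + 39.9″ = 46.66500′; 70 + 46.66500/60 = 70.777750
  hemisphere S, so the sign is −
  λ: 53′ + 36.6″ = 53.61000′; 178 + 53.61000/60 = 178.893500
  W ⇒ negate

1. -51.89928, -151.05767
2. 44.82633, -140.70403
3. -26.26282, 7.70316
4. -0.52014, 143.80383
5. -70.77775, -178.89350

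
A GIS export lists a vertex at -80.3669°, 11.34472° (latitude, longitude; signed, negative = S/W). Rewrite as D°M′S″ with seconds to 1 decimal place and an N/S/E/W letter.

80°22′0.8″ S, 11°20′41.0″ E

Latitude is negative → S; |value| = 80.366900
φ: whole degrees 80; 22.01400′ → 22′ and 0.840″
λ: whole degrees 11; 20.68320′ → 20′ and 40.992″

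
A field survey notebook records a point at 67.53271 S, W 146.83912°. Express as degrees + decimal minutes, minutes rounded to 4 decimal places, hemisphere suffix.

φ: 67° + 0.532710 × 60 = 67° 31.962600′
Lon: fractional part 0.839120 → 50.347200 minutes

67° 31.9626′ S, 146° 50.3472′ W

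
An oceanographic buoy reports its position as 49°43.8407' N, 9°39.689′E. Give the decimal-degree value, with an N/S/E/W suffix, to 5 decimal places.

φ: 43.8407′ = 0.730678°; total 49.730678
Lon: 39.689′ = 0.661483°; total 9.661483

49.73068° N, 9.66148° E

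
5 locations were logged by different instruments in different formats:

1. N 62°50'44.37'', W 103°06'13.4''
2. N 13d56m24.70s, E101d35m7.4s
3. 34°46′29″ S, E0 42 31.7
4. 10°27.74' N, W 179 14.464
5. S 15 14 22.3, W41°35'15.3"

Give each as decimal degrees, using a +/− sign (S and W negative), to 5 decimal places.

1. 62.84566, -103.10372
2. 13.94019, 101.58539
3. -34.77472, 0.70881
4. 10.46233, -179.24107
5. -15.23953, -41.58758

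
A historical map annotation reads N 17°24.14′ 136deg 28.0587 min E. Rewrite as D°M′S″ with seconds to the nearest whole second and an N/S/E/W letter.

17°24′8″ N, 136°28′4″ E

Lat: fractional minutes 0.14000 × 60 = 8.40″
λ: 28.05870′ → 28′ and 0.05870 × 60 = 3.52″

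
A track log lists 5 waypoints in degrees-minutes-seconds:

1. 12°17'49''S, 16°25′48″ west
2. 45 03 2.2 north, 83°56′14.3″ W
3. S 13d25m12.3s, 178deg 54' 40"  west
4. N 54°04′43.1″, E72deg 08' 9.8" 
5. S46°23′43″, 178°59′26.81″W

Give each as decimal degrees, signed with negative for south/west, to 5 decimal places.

1. -12.29694, -16.43000
2. 45.05061, -83.93731
3. -13.42008, -178.91111
4. 54.07864, 72.13606
5. -46.39528, -178.99078

Point 1:
  φ: 12° + 17/60 + 49/3600 = 12 + 0.283333 + 0.013611 = 12.296944
  S → negative
  Longitude: 16 + 25/60 + 48/3600 = 16.430000
  W → negative
Point 2:
  Latitude: 45° + 3/60 + 2.2/3600 = 45 + 0.050000 + 0.000611 = 45.050611
  N → positive
  λ: 83° + 56/60 + 14.3/3600 = 83 + 0.933333 + 0.003972 = 83.937306
  W → negative
Point 3:
  Latitude: 13° + 25/60 + 12.3/3600 = 13 + 0.416667 + 0.003417 = 13.420083
  S ⇒ negate
  Lon: 178 + 54/60 + 40/3600 = 178.911111
  W → negative
Point 4:
  Lat: 4′ + 43.1″ = 4.71833′; 54 + 4.71833/60 = 54.078639
  N → positive
  λ: 72° + 8/60 + 9.8/3600 = 72 + 0.133333 + 0.002722 = 72.136056
  E → positive
Point 5:
  Lat: 23′ + 43″ = 23.71667′; 46 + 23.71667/60 = 46.395278
  hemisphere S, so the sign is −
  Longitude: 59′ + 26.81″ = 59.44683′; 178 + 59.44683/60 = 178.990781
  W → negative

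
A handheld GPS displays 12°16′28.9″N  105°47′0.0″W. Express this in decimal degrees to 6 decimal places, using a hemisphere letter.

12.274694° N, 105.783333° W

Lat: 12° + 16/60 + 28.9/3600 = 12 + 0.266667 + 0.008028 = 12.2746944
Lon: 47′ + 0″ = 47.00000′; 105 + 47.00000/60 = 105.7833333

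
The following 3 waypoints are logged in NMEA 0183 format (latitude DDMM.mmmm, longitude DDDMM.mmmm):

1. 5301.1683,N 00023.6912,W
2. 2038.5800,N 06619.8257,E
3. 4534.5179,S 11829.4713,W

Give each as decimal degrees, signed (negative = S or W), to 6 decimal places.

1. 53.019472, -0.394853
2. 20.643000, 66.330428
3. -45.575298, -118.491188

Point 1:
  Latitude: degrees = first 2 digits = 53, minutes = 1.1683; 53 + 1.1683/60 = 53.0194717
  N ⇒ keep positive
  Longitude: split at 3 digits → 000° and 23.6912′; 0 + 23.6912/60 = 0.3948533
  hemisphere W, so the sign is −
Point 2:
  Latitude: degrees = first 2 digits = 20, minutes = 38.58; 20 + 38.58/60 = 20.6430000
  N → positive
  λ: degrees = first 3 digits = 66, minutes = 19.8257; 66 + 19.8257/60 = 66.3304283
  E ⇒ keep positive
Point 3:
  Latitude: degrees = first 2 digits = 45, minutes = 34.5179; 45 + 34.5179/60 = 45.5752983
  S ⇒ negate
  Lon: degrees = first 3 digits = 118, minutes = 29.4713; 118 + 29.4713/60 = 118.4911883
  W ⇒ negate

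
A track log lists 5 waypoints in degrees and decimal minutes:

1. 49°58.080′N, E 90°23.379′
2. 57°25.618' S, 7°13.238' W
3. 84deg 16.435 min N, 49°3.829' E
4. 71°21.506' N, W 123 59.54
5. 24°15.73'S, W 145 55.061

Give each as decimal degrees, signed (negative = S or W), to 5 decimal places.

Point 1:
  φ: 58.08′ = 0.968000°; total 49.968000
  N → positive
  Longitude: 23.379′ = 0.389650°; total 90.389650
  E → positive
Point 2:
  Lat: 57 + 25.618/60 = 57.426967
  S ⇒ negate
  Longitude: 7 + 13.238/60 = 7.220633
  W → negative
Point 3:
  Lat: 84 + 16.435/60 = 84.273917
  N → positive
  Lon: 49 + 3.829/60 = 49.063817
  E → positive
Point 4:
  Latitude: 21.506′ = 0.358433°; total 71.358433
  N → positive
  λ: 123 + 59.54/60 = 123.992333
  W ⇒ negate
Point 5:
  Lat: 15.73′ = 0.262167°; total 24.262167
  S → negative
  λ: 145 + 55.061/60 = 145.917683
  W → negative

1. 49.96800, 90.38965
2. -57.42697, -7.22063
3. 84.27392, 49.06382
4. 71.35843, -123.99233
5. -24.26217, -145.91768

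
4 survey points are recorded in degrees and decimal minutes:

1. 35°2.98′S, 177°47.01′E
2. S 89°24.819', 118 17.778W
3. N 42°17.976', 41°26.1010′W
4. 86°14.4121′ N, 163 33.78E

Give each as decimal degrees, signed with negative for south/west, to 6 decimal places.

Point 1:
  Latitude: 2.98′ = 0.049667°; total 35.0496667
  S ⇒ negate
  Lon: 47.01′ = 0.783500°; total 177.7835000
  E ⇒ keep positive
Point 2:
  Latitude: 24.819′ = 0.413650°; total 89.4136500
  hemisphere S, so the sign is −
  λ: 118 + 17.778/60 = 118.2963000
  W ⇒ negate
Point 3:
  Lat: 42 + 17.976/60 = 42.2996000
  N ⇒ keep positive
  Lon: 41 + 26.101/60 = 41.4350167
  W ⇒ negate
Point 4:
  Latitude: 14.4121′ = 0.240202°; total 86.2402017
  N ⇒ keep positive
  Lon: 33.78′ = 0.563000°; total 163.5630000
  E ⇒ keep positive

1. -35.049667, 177.783500
2. -89.413650, -118.296300
3. 42.299600, -41.435017
4. 86.240202, 163.563000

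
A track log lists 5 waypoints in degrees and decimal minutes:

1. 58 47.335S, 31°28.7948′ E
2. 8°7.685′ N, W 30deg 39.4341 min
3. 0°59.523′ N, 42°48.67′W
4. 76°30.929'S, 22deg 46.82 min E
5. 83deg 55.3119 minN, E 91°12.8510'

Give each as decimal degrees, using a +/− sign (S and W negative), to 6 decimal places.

1. -58.788917, 31.479913
2. 8.128083, -30.657235
3. 0.992050, -42.811167
4. -76.515483, 22.780333
5. 83.921865, 91.214183

Point 1:
  Latitude: 58 + 47.335/60 = 58.7889167
  S ⇒ negate
  λ: 28.7948′ = 0.479913°; total 31.4799133
  E → positive
Point 2:
  Latitude: 7.685′ = 0.128083°; total 8.1280833
  N ⇒ keep positive
  Lon: 39.4341′ = 0.657235°; total 30.6572350
  W → negative
Point 3:
  φ: 0 + 59.523/60 = 0.9920500
  N → positive
  λ: 42 + 48.67/60 = 42.8111667
  hemisphere W, so the sign is −
Point 4:
  Lat: 30.929′ = 0.515483°; total 76.5154833
  hemisphere S, so the sign is −
  λ: 22 + 46.82/60 = 22.7803333
  E → positive
Point 5:
  φ: 83 + 55.3119/60 = 83.9218650
  N → positive
  λ: 12.851′ = 0.214183°; total 91.2141833
  E ⇒ keep positive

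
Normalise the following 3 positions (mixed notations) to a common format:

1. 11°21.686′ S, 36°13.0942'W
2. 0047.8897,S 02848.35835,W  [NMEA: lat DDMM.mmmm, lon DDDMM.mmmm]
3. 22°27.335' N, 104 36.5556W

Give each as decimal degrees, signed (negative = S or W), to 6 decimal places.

1. -11.361433, -36.218237
2. -0.798162, -28.805973
3. 22.455583, -104.609260

Point 1:
  Lat: 21.686′ = 0.361433°; total 11.3614333
  S ⇒ negate
  Longitude: 36 + 13.0942/60 = 36.2182367
  W ⇒ negate
Point 2:
  Latitude: split at 2 digits → 00° and 47.8897′; 0 + 47.8897/60 = 0.7981617
  hemisphere S, so the sign is −
  Longitude: degrees = first 3 digits = 28, minutes = 48.35835; 28 + 48.35835/60 = 28.8059725
  hemisphere W, so the sign is −
Point 3:
  Latitude: 22 + 27.335/60 = 22.4555833
  N → positive
  Longitude: 36.5556′ = 0.609260°; total 104.6092600
  W ⇒ negate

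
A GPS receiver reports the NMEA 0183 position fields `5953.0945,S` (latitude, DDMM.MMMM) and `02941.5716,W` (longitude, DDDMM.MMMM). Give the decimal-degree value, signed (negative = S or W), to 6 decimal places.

-59.884908, -29.692860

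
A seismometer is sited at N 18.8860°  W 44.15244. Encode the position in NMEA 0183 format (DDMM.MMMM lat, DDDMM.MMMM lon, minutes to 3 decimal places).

1853.160,N / 04409.146,W

Lat: 18° + 0.886000 × 60 = 18° 53.16000′
λ: 44° + 0.152440 × 60 = 44° 9.14640′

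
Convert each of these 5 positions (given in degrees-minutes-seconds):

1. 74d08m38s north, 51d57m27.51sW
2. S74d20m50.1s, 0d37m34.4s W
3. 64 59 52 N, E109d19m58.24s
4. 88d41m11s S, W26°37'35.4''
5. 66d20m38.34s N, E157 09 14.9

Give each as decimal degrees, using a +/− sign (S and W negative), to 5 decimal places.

1. 74.14389, -51.95764
2. -74.34725, -0.62622
3. 64.99778, 109.33284
4. -88.68639, -26.62650
5. 66.34398, 157.15414

Point 1:
  Lat: 8′ + 38″ = 8.63333′; 74 + 8.63333/60 = 74.143889
  N ⇒ keep positive
  Lon: 57′ + 27.51″ = 57.45850′; 51 + 57.45850/60 = 51.957642
  hemisphere W, so the sign is −
Point 2:
  Lat: 20′ + 50.1″ = 20.83500′; 74 + 20.83500/60 = 74.347250
  S ⇒ negate
  λ: 0° + 37/60 + 34.4/3600 = 0 + 0.616667 + 0.009556 = 0.626222
  W → negative
Point 3:
  φ: 64 + 59/60 + 52/3600 = 64.997778
  N ⇒ keep positive
  λ: 109 + 19/60 + 58.24/3600 = 109.332844
  E ⇒ keep positive
Point 4:
  Lat: 88 + 41/60 + 11/3600 = 88.686389
  S → negative
  Longitude: 26 + 37/60 + 35.4/3600 = 26.626500
  W → negative
Point 5:
  Latitude: 66° + 20/60 + 38.34/3600 = 66 + 0.333333 + 0.010650 = 66.343983
  N → positive
  λ: 9′ + 14.9″ = 9.24833′; 157 + 9.24833/60 = 157.154139
  E → positive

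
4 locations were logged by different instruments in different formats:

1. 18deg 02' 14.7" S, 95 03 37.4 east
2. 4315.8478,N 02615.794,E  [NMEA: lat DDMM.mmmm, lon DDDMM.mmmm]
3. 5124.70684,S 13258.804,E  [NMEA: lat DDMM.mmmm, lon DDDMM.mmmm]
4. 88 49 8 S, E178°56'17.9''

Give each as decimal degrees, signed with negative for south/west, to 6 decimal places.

1. -18.037417, 95.060389
2. 43.264130, 26.263233
3. -51.411781, 132.980067
4. -88.818889, 178.938306

Point 1:
  φ: 2′ + 14.7″ = 2.24500′; 18 + 2.24500/60 = 18.0374167
  hemisphere S, so the sign is −
  Lon: 3′ + 37.4″ = 3.62333′; 95 + 3.62333/60 = 95.0603889
  E → positive
Point 2:
  φ: split at 2 digits → 43° and 15.8478′; 43 + 15.8478/60 = 43.2641300
  N ⇒ keep positive
  λ: split at 3 digits → 026° and 15.794′; 26 + 15.794/60 = 26.2632333
  E ⇒ keep positive
Point 3:
  φ: split at 2 digits → 51° and 24.70684′; 51 + 24.70684/60 = 51.4117807
  S ⇒ negate
  λ: degrees = first 3 digits = 132, minutes = 58.804; 132 + 58.804/60 = 132.9800667
  E ⇒ keep positive
Point 4:
  Lat: 88 + 49/60 + 8/3600 = 88.8188889
  hemisphere S, so the sign is −
  Longitude: 178 + 56/60 + 17.9/3600 = 178.9383056
  E → positive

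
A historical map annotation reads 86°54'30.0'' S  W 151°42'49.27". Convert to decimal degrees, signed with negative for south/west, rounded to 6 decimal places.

-86.908333, -151.713686

Latitude: 86° + 54/60 + 30/3600 = 86 + 0.900000 + 0.008333 = 86.9083333
S ⇒ negate
Longitude: 151° + 42/60 + 49.27/3600 = 151 + 0.700000 + 0.013686 = 151.7136861
W → negative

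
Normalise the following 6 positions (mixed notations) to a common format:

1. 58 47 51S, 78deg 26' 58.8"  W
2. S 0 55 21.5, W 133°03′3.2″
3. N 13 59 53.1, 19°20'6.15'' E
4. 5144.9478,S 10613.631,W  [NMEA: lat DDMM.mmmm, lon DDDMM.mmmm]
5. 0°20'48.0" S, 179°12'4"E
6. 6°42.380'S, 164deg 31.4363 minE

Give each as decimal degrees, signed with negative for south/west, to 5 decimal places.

1. -58.79750, -78.44967
2. -0.92264, -133.05089
3. 13.99808, 19.33504
4. -51.74913, -106.22718
5. -0.34667, 179.20111
6. -6.70633, 164.52394

Point 1:
  Lat: 58° + 47/60 + 51/3600 = 58 + 0.783333 + 0.014167 = 58.797500
  S ⇒ negate
  Longitude: 78 + 26/60 + 58.8/3600 = 78.449667
  W ⇒ negate
Point 2:
  Latitude: 0 + 55/60 + 21.5/3600 = 0.922639
  hemisphere S, so the sign is −
  Lon: 133° + 3/60 + 3.2/3600 = 133 + 0.050000 + 0.000889 = 133.050889
  W → negative
Point 3:
  Lat: 13 + 59/60 + 53.1/3600 = 13.998083
  N ⇒ keep positive
  λ: 19 + 20/60 + 6.15/3600 = 19.335042
  E → positive
Point 4:
  φ: split at 2 digits → 51° and 44.9478′; 51 + 44.9478/60 = 51.749130
  S ⇒ negate
  Longitude: split at 3 digits → 106° and 13.631′; 106 + 13.631/60 = 106.227183
  hemisphere W, so the sign is −
Point 5:
  Latitude: 0° + 20/60 + 48/3600 = 0 + 0.333333 + 0.013333 = 0.346667
  hemisphere S, so the sign is −
  λ: 12′ + 4″ = 12.06667′; 179 + 12.06667/60 = 179.201111
  E ⇒ keep positive
Point 6:
  Latitude: 6 + 42.38/60 = 6.706333
  S → negative
  Lon: 164 + 31.4363/60 = 164.523938
  E → positive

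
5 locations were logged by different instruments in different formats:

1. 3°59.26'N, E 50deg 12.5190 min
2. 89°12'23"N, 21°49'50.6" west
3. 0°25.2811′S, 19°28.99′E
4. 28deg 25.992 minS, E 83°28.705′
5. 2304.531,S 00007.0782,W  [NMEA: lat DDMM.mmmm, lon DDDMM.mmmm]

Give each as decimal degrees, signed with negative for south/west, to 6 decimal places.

1. 3.987667, 50.208650
2. 89.206389, -21.830722
3. -0.421352, 19.483167
4. -28.433200, 83.478417
5. -23.075517, -0.117970

Point 1:
  Lat: 3 + 59.26/60 = 3.9876667
  N ⇒ keep positive
  λ: 12.519′ = 0.208650°; total 50.2086500
  E ⇒ keep positive
Point 2:
  Lat: 89° + 12/60 + 23/3600 = 89 + 0.200000 + 0.006389 = 89.2063889
  N → positive
  Lon: 21 + 49/60 + 50.6/3600 = 21.8307222
  hemisphere W, so the sign is −
Point 3:
  Lat: 25.2811′ = 0.421352°; total 0.4213517
  S → negative
  λ: 28.99′ = 0.483167°; total 19.4831667
  E ⇒ keep positive
Point 4:
  Latitude: 28 + 25.992/60 = 28.4332000
  S → negative
  λ: 28.705′ = 0.478417°; total 83.4784167
  E → positive
Point 5:
  φ: degrees = first 2 digits = 23, minutes = 4.531; 23 + 4.531/60 = 23.0755167
  S → negative
  Lon: split at 3 digits → 000° and 7.0782′; 0 + 7.0782/60 = 0.1179700
  hemisphere W, so the sign is −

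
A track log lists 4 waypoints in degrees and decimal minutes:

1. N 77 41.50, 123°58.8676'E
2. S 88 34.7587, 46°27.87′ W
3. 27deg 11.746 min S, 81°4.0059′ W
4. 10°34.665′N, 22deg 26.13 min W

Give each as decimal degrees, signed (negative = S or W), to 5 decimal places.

1. 77.69167, 123.98113
2. -88.57931, -46.46450
3. -27.19577, -81.06677
4. 10.57775, -22.43550

Point 1:
  Latitude: 77 + 41.5/60 = 77.691667
  N → positive
  Longitude: 58.8676′ = 0.981127°; total 123.981127
  E → positive
Point 2:
  Lat: 34.7587′ = 0.579312°; total 88.579312
  hemisphere S, so the sign is −
  Longitude: 46 + 27.87/60 = 46.464500
  hemisphere W, so the sign is −
Point 3:
  Lat: 11.746′ = 0.195767°; total 27.195767
  S ⇒ negate
  Longitude: 4.0059′ = 0.066765°; total 81.066765
  W ⇒ negate
Point 4:
  Latitude: 10 + 34.665/60 = 10.577750
  N → positive
  Longitude: 22 + 26.13/60 = 22.435500
  W → negative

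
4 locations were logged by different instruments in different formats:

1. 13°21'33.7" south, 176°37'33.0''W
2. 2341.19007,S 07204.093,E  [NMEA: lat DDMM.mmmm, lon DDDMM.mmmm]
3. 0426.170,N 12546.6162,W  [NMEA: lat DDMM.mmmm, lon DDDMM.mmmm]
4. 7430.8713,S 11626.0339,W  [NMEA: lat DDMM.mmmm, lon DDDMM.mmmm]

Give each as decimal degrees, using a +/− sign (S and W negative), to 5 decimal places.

1. -13.35936, -176.62583
2. -23.68650, 72.06822
3. 4.43617, -125.77694
4. -74.51452, -116.43390

Point 1:
  Latitude: 21′ + 33.7″ = 21.56167′; 13 + 21.56167/60 = 13.359361
  S ⇒ negate
  Lon: 176° + 37/60 + 33/3600 = 176 + 0.616667 + 0.009167 = 176.625833
  W → negative
Point 2:
  Latitude: split at 2 digits → 23° and 41.19007′; 23 + 41.19007/60 = 23.686501
  S ⇒ negate
  Longitude: split at 3 digits → 072° and 4.093′; 72 + 4.093/60 = 72.068217
  E ⇒ keep positive
Point 3:
  Lat: split at 2 digits → 04° and 26.17′; 4 + 26.17/60 = 4.436167
  N → positive
  Longitude: split at 3 digits → 125° and 46.6162′; 125 + 46.6162/60 = 125.776937
  W ⇒ negate
Point 4:
  Lat: degrees = first 2 digits = 74, minutes = 30.8713; 74 + 30.8713/60 = 74.514522
  S → negative
  Longitude: degrees = first 3 digits = 116, minutes = 26.0339; 116 + 26.0339/60 = 116.433898
  hemisphere W, so the sign is −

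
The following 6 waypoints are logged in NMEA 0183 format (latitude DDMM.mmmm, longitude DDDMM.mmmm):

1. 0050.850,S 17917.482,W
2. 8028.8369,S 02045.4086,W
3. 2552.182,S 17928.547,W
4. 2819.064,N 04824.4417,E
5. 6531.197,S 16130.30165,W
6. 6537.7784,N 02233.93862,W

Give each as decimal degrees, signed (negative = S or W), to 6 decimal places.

1. -0.847500, -179.291367
2. -80.480615, -20.756810
3. -25.869700, -179.475783
4. 28.317733, 48.407362
5. -65.519950, -161.505028
6. 65.629640, -22.565644

Point 1:
  Lat: split at 2 digits → 00° and 50.85′; 0 + 50.85/60 = 0.8475000
  S ⇒ negate
  λ: split at 3 digits → 179° and 17.482′; 179 + 17.482/60 = 179.2913667
  W → negative
Point 2:
  Lat: degrees = first 2 digits = 80, minutes = 28.8369; 80 + 28.8369/60 = 80.4806150
  hemisphere S, so the sign is −
  Lon: split at 3 digits → 020° and 45.4086′; 20 + 45.4086/60 = 20.7568100
  hemisphere W, so the sign is −
Point 3:
  φ: split at 2 digits → 25° and 52.182′; 25 + 52.182/60 = 25.8697000
  S ⇒ negate
  λ: split at 3 digits → 179° and 28.547′; 179 + 28.547/60 = 179.4757833
  W ⇒ negate
Point 4:
  Lat: degrees = first 2 digits = 28, minutes = 19.064; 28 + 19.064/60 = 28.3177333
  N ⇒ keep positive
  Longitude: degrees = first 3 digits = 48, minutes = 24.4417; 48 + 24.4417/60 = 48.4073617
  E ⇒ keep positive
Point 5:
  Lat: degrees = first 2 digits = 65, minutes = 31.197; 65 + 31.197/60 = 65.5199500
  S → negative
  Lon: split at 3 digits → 161° and 30.30165′; 161 + 30.30165/60 = 161.5050275
  hemisphere W, so the sign is −
Point 6:
  Latitude: split at 2 digits → 65° and 37.7784′; 65 + 37.7784/60 = 65.6296400
  N ⇒ keep positive
  λ: split at 3 digits → 022° and 33.93862′; 22 + 33.93862/60 = 22.5656437
  W ⇒ negate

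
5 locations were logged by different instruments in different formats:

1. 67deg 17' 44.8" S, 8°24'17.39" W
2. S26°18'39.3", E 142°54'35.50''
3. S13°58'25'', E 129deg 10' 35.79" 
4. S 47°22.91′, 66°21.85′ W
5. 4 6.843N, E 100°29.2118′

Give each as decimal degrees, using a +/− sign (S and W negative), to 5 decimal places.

1. -67.29578, -8.40483
2. -26.31092, 142.90986
3. -13.97361, 129.17661
4. -47.38183, -66.36417
5. 4.11405, 100.48686

Point 1:
  Latitude: 17′ + 44.8″ = 17.74667′; 67 + 17.74667/60 = 67.295778
  S → negative
  λ: 8 + 24/60 + 17.39/3600 = 8.404831
  hemisphere W, so the sign is −
Point 2:
  Latitude: 26 + 18/60 + 39.3/3600 = 26.310917
  S → negative
  λ: 54′ + 35.5″ = 54.59167′; 142 + 54.59167/60 = 142.909861
  E → positive
Point 3:
  Lat: 13° + 58/60 + 25/3600 = 13 + 0.966667 + 0.006944 = 13.973611
  hemisphere S, so the sign is −
  Longitude: 10′ + 35.79″ = 10.59650′; 129 + 10.59650/60 = 129.176608
  E → positive
Point 4:
  φ: 47 + 22.91/60 = 47.381833
  S ⇒ negate
  λ: 21.85′ = 0.364167°; total 66.364167
  W → negative
Point 5:
  φ: 6.843′ = 0.114050°; total 4.114050
  N ⇒ keep positive
  Longitude: 29.2118′ = 0.486863°; total 100.486863
  E → positive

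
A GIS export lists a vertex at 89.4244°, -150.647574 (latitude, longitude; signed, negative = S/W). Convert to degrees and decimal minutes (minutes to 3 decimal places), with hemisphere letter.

Lat: fractional part 0.424400 → 25.46400 minutes
Longitude is negative → W; |value| = 150.647574
Longitude: 150° + 0.647574 × 60 = 150° 38.85444′

89° 25.464′ N, 150° 38.854′ W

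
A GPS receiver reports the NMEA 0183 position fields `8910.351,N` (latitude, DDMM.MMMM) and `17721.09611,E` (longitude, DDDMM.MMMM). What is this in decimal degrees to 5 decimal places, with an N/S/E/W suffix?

Lat: split at 2 digits → 89° and 10.351′; 89 + 10.351/60 = 89.172517
Lon: degrees = first 3 digits = 177, minutes = 21.09611; 177 + 21.09611/60 = 177.351602

89.17252° N, 177.35160° E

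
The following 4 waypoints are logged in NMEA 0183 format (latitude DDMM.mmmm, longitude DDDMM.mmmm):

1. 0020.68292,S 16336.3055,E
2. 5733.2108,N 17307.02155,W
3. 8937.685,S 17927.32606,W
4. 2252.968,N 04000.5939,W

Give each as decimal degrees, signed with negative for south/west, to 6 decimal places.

Point 1:
  φ: split at 2 digits → 00° and 20.68292′; 0 + 20.68292/60 = 0.3447153
  S → negative
  Longitude: split at 3 digits → 163° and 36.3055′; 163 + 36.3055/60 = 163.6050917
  E ⇒ keep positive
Point 2:
  φ: split at 2 digits → 57° and 33.2108′; 57 + 33.2108/60 = 57.5535133
  N → positive
  Longitude: degrees = first 3 digits = 173, minutes = 7.02155; 173 + 7.02155/60 = 173.1170258
  hemisphere W, so the sign is −
Point 3:
  Latitude: degrees = first 2 digits = 89, minutes = 37.685; 89 + 37.685/60 = 89.6280833
  hemisphere S, so the sign is −
  Lon: split at 3 digits → 179° and 27.32606′; 179 + 27.32606/60 = 179.4554343
  W ⇒ negate
Point 4:
  φ: degrees = first 2 digits = 22, minutes = 52.968; 22 + 52.968/60 = 22.8828000
  N → positive
  Longitude: degrees = first 3 digits = 40, minutes = 0.5939; 40 + 0.5939/60 = 40.0098983
  hemisphere W, so the sign is −

1. -0.344715, 163.605092
2. 57.553513, -173.117026
3. -89.628083, -179.455434
4. 22.882800, -40.009898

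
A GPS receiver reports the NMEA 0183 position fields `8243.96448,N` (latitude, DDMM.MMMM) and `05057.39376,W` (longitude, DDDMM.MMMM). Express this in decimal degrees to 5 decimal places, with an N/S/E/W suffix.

φ: split at 2 digits → 82° and 43.96448′; 82 + 43.96448/60 = 82.732741
Lon: split at 3 digits → 050° and 57.39376′; 50 + 57.39376/60 = 50.956563

82.73274° N, 50.95656° W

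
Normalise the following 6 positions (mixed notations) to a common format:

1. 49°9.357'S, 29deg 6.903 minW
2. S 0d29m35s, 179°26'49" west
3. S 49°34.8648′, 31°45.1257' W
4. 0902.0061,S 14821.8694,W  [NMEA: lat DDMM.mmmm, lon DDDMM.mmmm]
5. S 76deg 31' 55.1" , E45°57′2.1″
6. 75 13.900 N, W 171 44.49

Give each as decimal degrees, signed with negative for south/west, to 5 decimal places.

Point 1:
  Latitude: 9.357′ = 0.155950°; total 49.155950
  S → negative
  λ: 29 + 6.903/60 = 29.115050
  W → negative
Point 2:
  φ: 0 + 29/60 + 35/3600 = 0.493056
  hemisphere S, so the sign is −
  Longitude: 179° + 26/60 + 49/3600 = 179 + 0.433333 + 0.013611 = 179.446944
  W → negative
Point 3:
  Latitude: 49 + 34.8648/60 = 49.581080
  S → negative
  λ: 45.1257′ = 0.752095°; total 31.752095
  W ⇒ negate
Point 4:
  Lat: split at 2 digits → 09° and 2.0061′; 9 + 2.0061/60 = 9.033435
  S → negative
  λ: split at 3 digits → 148° and 21.8694′; 148 + 21.8694/60 = 148.364490
  W ⇒ negate
Point 5:
  Latitude: 76 + 31/60 + 55.1/3600 = 76.531972
  hemisphere S, so the sign is −
  Longitude: 45° + 57/60 + 2.1/3600 = 45 + 0.950000 + 0.000583 = 45.950583
  E ⇒ keep positive
Point 6:
  φ: 75 + 13.9/60 = 75.231667
  N ⇒ keep positive
  Lon: 171 + 44.49/60 = 171.741500
  W → negative

1. -49.15595, -29.11505
2. -0.49306, -179.44694
3. -49.58108, -31.75210
4. -9.03344, -148.36449
5. -76.53197, 45.95058
6. 75.23167, -171.74150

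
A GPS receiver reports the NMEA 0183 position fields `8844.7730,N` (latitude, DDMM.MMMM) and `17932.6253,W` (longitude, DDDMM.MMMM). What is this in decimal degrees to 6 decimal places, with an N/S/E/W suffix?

88.746217° N, 179.543755° W

Latitude: split at 2 digits → 88° and 44.773′; 88 + 44.773/60 = 88.7462167
Longitude: split at 3 digits → 179° and 32.6253′; 179 + 32.6253/60 = 179.5437550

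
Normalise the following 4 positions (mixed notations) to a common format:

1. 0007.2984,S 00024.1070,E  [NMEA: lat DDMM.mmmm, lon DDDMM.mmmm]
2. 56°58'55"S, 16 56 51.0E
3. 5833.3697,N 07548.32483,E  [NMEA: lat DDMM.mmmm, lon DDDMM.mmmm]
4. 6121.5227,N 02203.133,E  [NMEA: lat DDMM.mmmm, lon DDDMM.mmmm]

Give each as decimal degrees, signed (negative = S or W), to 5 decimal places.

1. -0.12164, 0.40178
2. -56.98194, 16.94750
3. 58.55616, 75.80541
4. 61.35871, 22.05222

Point 1:
  Latitude: degrees = first 2 digits = 0, minutes = 7.2984; 0 + 7.2984/60 = 0.121640
  S ⇒ negate
  λ: split at 3 digits → 000° and 24.107′; 0 + 24.107/60 = 0.401783
  E → positive
Point 2:
  Lat: 56° + 58/60 + 55/3600 = 56 + 0.966667 + 0.015278 = 56.981944
  S ⇒ negate
  Lon: 16° + 56/60 + 51/3600 = 16 + 0.933333 + 0.014167 = 16.947500
  E → positive
Point 3:
  φ: split at 2 digits → 58° and 33.3697′; 58 + 33.3697/60 = 58.556162
  N → positive
  Longitude: degrees = first 3 digits = 75, minutes = 48.32483; 75 + 48.32483/60 = 75.805414
  E ⇒ keep positive
Point 4:
  φ: degrees = first 2 digits = 61, minutes = 21.5227; 61 + 21.5227/60 = 61.358712
  N → positive
  λ: split at 3 digits → 022° and 3.133′; 22 + 3.133/60 = 22.052217
  E ⇒ keep positive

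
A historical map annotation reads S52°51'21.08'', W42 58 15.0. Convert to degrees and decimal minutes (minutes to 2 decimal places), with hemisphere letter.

52° 51.35′ S, 42° 58.25′ W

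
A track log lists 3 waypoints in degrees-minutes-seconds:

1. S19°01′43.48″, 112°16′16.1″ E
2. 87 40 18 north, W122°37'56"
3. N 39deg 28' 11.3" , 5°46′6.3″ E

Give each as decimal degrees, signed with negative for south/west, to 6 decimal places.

Point 1:
  Lat: 19 + 1/60 + 43.48/3600 = 19.0287444
  S → negative
  Lon: 112 + 16/60 + 16.1/3600 = 112.2711389
  E ⇒ keep positive
Point 2:
  Lat: 40′ + 18″ = 40.30000′; 87 + 40.30000/60 = 87.6716667
  N ⇒ keep positive
  λ: 122 + 37/60 + 56/3600 = 122.6322222
  W ⇒ negate
Point 3:
  Latitude: 28′ + 11.3″ = 28.18833′; 39 + 28.18833/60 = 39.4698056
  N → positive
  λ: 46′ + 6.3″ = 46.10500′; 5 + 46.10500/60 = 5.7684167
  E → positive

1. -19.028744, 112.271139
2. 87.671667, -122.632222
3. 39.469806, 5.768417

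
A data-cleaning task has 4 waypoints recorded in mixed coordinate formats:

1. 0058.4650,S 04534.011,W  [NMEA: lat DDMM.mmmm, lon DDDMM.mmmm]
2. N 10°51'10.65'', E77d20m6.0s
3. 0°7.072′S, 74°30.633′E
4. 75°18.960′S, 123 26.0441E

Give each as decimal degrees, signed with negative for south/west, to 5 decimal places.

Point 1:
  φ: split at 2 digits → 00° and 58.465′; 0 + 58.465/60 = 0.974417
  S → negative
  Lon: split at 3 digits → 045° and 34.011′; 45 + 34.011/60 = 45.566850
  W → negative
Point 2:
  Latitude: 10° + 51/60 + 10.65/3600 = 10 + 0.850000 + 0.002958 = 10.852958
  N ⇒ keep positive
  Lon: 20′ + 6″ = 20.10000′; 77 + 20.10000/60 = 77.335000
  E ⇒ keep positive
Point 3:
  φ: 0 + 7.072/60 = 0.117867
  S → negative
  λ: 74 + 30.633/60 = 74.510550
  E → positive
Point 4:
  φ: 75 + 18.96/60 = 75.316000
  S → negative
  Longitude: 123 + 26.0441/60 = 123.434068
  E → positive

1. -0.97442, -45.56685
2. 10.85296, 77.33500
3. -0.11787, 74.51055
4. -75.31600, 123.43407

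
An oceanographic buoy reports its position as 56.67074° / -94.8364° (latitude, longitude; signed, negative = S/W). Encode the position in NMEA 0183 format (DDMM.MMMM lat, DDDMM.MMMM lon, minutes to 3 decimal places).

5640.244,N / 09450.184,W

φ: 56° + 0.670740 × 60 = 56° 40.24440′
Longitude is negative → W; |value| = 94.836400
Lon: minutes = (94.836400 − 94) × 60 = 50.18400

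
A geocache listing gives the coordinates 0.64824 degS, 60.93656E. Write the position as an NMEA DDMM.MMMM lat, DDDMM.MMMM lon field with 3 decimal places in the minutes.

φ: fractional part 0.648240 → 38.89440 minutes
Longitude: 60° + 0.936560 × 60 = 60° 56.19360′

0038.894,S / 06056.194,E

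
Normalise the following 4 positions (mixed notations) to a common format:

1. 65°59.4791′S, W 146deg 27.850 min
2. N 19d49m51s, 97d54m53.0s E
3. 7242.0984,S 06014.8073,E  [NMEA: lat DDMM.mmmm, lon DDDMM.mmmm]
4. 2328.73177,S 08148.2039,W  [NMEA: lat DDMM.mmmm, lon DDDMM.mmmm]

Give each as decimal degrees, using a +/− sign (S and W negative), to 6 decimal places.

1. -65.991318, -146.464167
2. 19.830833, 97.914722
3. -72.701640, 60.246788
4. -23.478863, -81.803398

Point 1:
  Lat: 59.4791′ = 0.991318°; total 65.9913183
  S → negative
  λ: 146 + 27.85/60 = 146.4641667
  W ⇒ negate
Point 2:
  φ: 49′ + 51″ = 49.85000′; 19 + 49.85000/60 = 19.8308333
  N → positive
  λ: 97° + 54/60 + 53/3600 = 97 + 0.900000 + 0.014722 = 97.9147222
  E → positive
Point 3:
  Latitude: degrees = first 2 digits = 72, minutes = 42.0984; 72 + 42.0984/60 = 72.7016400
  S ⇒ negate
  λ: degrees = first 3 digits = 60, minutes = 14.8073; 60 + 14.8073/60 = 60.2467883
  E → positive
Point 4:
  φ: degrees = first 2 digits = 23, minutes = 28.73177; 23 + 28.73177/60 = 23.4788628
  S → negative
  λ: split at 3 digits → 081° and 48.2039′; 81 + 48.2039/60 = 81.8033983
  hemisphere W, so the sign is −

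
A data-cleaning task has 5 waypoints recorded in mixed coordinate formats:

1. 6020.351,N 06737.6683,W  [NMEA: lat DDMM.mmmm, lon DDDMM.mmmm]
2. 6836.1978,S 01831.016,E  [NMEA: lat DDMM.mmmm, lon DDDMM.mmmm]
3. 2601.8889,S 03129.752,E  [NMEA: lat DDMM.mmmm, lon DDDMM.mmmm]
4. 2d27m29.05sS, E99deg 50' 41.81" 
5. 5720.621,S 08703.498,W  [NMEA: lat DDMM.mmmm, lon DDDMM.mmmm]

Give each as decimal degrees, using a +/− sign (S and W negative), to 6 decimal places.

Point 1:
  Latitude: split at 2 digits → 60° and 20.351′; 60 + 20.351/60 = 60.3391833
  N → positive
  λ: split at 3 digits → 067° and 37.6683′; 67 + 37.6683/60 = 67.6278050
  W ⇒ negate
Point 2:
  Lat: degrees = first 2 digits = 68, minutes = 36.1978; 68 + 36.1978/60 = 68.6032967
  S ⇒ negate
  Lon: degrees = first 3 digits = 18, minutes = 31.016; 18 + 31.016/60 = 18.5169333
  E ⇒ keep positive
Point 3:
  φ: degrees = first 2 digits = 26, minutes = 1.8889; 26 + 1.8889/60 = 26.0314817
  hemisphere S, so the sign is −
  λ: split at 3 digits → 031° and 29.752′; 31 + 29.752/60 = 31.4958667
  E ⇒ keep positive
Point 4:
  Latitude: 2° + 27/60 + 29.05/3600 = 2 + 0.450000 + 0.008069 = 2.4580694
  hemisphere S, so the sign is −
  Longitude: 50′ + 41.81″ = 50.69683′; 99 + 50.69683/60 = 99.8449472
  E ⇒ keep positive
Point 5:
  Latitude: split at 2 digits → 57° and 20.621′; 57 + 20.621/60 = 57.3436833
  hemisphere S, so the sign is −
  Lon: degrees = first 3 digits = 87, minutes = 3.498; 87 + 3.498/60 = 87.0583000
  hemisphere W, so the sign is −

1. 60.339183, -67.627805
2. -68.603297, 18.516933
3. -26.031482, 31.495867
4. -2.458069, 99.844947
5. -57.343683, -87.058300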